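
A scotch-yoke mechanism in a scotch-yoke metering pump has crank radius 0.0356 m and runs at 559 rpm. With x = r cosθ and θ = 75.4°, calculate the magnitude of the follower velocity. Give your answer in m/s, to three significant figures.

2.02

ω = 58.54 rad/s (from 559 rpm).
x = r cosθ ⇒ ẋ = −rω sinθ.
|v| = rω|sinθ| = 0.0356·58.54·|sin 75.4°| = 2.0167 m/s.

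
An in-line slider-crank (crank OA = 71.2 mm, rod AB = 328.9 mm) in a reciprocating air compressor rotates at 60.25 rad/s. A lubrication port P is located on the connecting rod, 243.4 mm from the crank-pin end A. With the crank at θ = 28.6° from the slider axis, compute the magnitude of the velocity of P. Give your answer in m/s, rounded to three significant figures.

ω = 60.25 rad/s.  Crank-pin speed |V_A| = rω = 4.2898 m/s, perpendicular to OA.
Rod angle: sinφ = −(r/L) sinθ ⇒ φ = -5.948°; ω_rod = −rω cosθ/√(L²−r²sin²θ) = -11.513 rad/s.
V_P = V_A + ω_rod × AP, with AP = 0.2434 m along the rod.
Components: V_Px = −rω sinθ − a·ω_rod·sinφ = -2.3439 m/s;  V_Py = rω cosθ + a·ω_rod·cosφ = +0.9791 m/s.
|V_P| = √(V_Px² + V_Py²) = 2.5402 m/s.

2.54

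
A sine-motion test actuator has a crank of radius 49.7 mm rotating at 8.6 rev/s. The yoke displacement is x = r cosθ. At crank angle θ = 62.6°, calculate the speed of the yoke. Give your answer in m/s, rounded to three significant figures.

ω = 54.04 rad/s (from 8.6 rev/s).
x = r cosθ ⇒ ẋ = −rω sinθ.
|v| = rω|sinθ| = 0.0497·54.04·|sin 62.6°| = 2.3843 m/s.

2.38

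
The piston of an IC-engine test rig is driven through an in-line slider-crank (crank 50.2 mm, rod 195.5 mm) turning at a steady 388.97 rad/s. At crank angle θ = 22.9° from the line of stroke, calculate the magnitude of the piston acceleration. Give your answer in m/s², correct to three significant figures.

ω = 389 rad/s
x(θ) = r cosθ + √(L² − r² sin²θ); with ω constant, a = ω²·d²x/dθ².
d²x/dθ² = −r cosθ − r²(cos2θ)/√u − r⁴ sin²2θ/(4u^{3/2}),  u = L² − r² sin²θ = 0.0378387 m².
Substituting r = 0.0502 m, L = 0.1955 m, θ = 22.9°: d²x/dθ² = -0.055386 m.
a = ω²·d²x/dθ² = (389)²·(-0.055386) = -8379.8 m/s²;  |a| = 8379.8 m/s².

8380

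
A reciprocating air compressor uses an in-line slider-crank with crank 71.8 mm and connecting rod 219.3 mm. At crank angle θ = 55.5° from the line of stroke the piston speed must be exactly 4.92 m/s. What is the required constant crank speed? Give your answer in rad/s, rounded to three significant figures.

For an in-line slider-crank, |v_piston| = rω|sinθ|·[1 + r cosθ/√(L² − r² sin²θ)].
With r = 0.0718 m, L = 0.2193 m, θ = 55.5°: the bracketed kinematic factor |dx/dθ| = 0.070568 m.
ω = v/|dx/dθ| = 4.92/0.070568 = 69.72 rad/s.

69.7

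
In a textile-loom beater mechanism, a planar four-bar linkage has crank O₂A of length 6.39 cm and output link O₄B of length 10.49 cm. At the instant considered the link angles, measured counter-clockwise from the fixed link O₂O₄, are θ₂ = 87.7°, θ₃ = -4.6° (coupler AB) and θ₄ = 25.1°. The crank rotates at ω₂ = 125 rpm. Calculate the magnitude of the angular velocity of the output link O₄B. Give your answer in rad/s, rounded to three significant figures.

ω₂ = 13.09 rad/s (from 125 rpm).
Differentiating the loop-closure r₂e^{iθ₂}+r₃e^{iθ₃}=r₁+r₄e^{iθ₄} gives r₂ω₂e^{iθ₂}+r₃ω₃e^{iθ₃}=r₄ω₄e^{iθ₄}.
Eliminating the other unknown: ω₄ = r₂ω₂ sin(θ₂−θ₃) / [r₄ sin(θ₄−θ₃)].
Numerator sine = +0.99919; denominator sine = +0.49546.
Result = 0.0639·13.09·(+0.99919) / (0.1049·(+0.49546)) = +16.081 rad/s; magnitude 16.081 rad/s.

16.1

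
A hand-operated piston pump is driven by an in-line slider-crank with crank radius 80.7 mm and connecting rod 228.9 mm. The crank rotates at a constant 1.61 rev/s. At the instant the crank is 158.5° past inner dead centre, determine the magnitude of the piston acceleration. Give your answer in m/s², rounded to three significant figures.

5.49

ω = 2π·1.61 = 10.12 rad/s
x(θ) = r cosθ + √(L² − r² sin²θ); with ω constant, a = ω²·d²x/dθ².
d²x/dθ² = −r cosθ − r²(cos2θ)/√u − r⁴ sin²2θ/(4u^{3/2}),  u = L² − r² sin²θ = 0.0515204 m².
Substituting r = 0.0807 m, L = 0.2289 m, θ = 158.5°: d²x/dθ² = +0.053679 m.
a = ω²·d²x/dθ² = (10.12)²·(+0.053679) = +5.4931 m/s²;  |a| = 5.4931 m/s².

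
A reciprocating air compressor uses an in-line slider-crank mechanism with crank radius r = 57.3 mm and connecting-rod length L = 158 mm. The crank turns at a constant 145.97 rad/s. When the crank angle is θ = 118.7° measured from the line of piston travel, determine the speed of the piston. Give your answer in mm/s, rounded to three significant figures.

5990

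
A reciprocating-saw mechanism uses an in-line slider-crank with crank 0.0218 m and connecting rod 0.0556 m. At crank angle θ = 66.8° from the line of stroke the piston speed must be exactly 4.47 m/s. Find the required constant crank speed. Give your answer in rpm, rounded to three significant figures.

1830

For an in-line slider-crank, |v_piston| = rω|sinθ|·[1 + r cosθ/√(L² − r² sin²θ)].
With r = 0.0218 m, L = 0.0556 m, θ = 66.8°: the bracketed kinematic factor |dx/dθ| = 0.023355 m.
ω = v/|dx/dθ| = 4.47/0.023355 = 191.39 rad/s.
N = 60ω/(2π) = 1827.7 rpm.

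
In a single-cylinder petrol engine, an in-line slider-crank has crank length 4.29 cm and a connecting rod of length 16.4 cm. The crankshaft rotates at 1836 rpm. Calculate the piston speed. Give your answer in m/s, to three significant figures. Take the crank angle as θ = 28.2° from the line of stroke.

4.80

ω = 2π·1836/60 = 192.3 rad/s
For an in-line slider-crank, x = r cosθ + √(L² − r² sin²θ), so v = −rω sinθ·[1 + r cosθ/√(L² − r² sin²θ)].
With r = 0.0429 m, L = 0.164 m, θ = 28.2°: √(L² − r² sin²θ) = 0.16274 m.
v = −0.0429·192.3·0.47255·[1 + 0.0429·0.88130/0.16274] = -4.8032 m/s.
|v| = 4.8032 m/s.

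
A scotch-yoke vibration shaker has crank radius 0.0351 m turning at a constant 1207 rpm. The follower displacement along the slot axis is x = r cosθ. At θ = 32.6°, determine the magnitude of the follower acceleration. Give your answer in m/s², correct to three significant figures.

472

ω = 126.4 rad/s (from 1207 rpm).
x = r cosθ ⇒ ẍ = −rω² cosθ (ω constant).
|a| = rω²|cosθ| = 0.0351·(126.4)²·|cos 32.6°| = 472.42 m/s².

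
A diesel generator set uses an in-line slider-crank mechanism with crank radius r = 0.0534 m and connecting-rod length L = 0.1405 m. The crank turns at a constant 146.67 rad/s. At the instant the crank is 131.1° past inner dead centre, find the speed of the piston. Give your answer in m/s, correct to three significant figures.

4.36

ω = 146.7 rad/s
For an in-line slider-crank, x = r cosθ + √(L² − r² sin²θ), so v = −rω sinθ·[1 + r cosθ/√(L² − r² sin²θ)].
With r = 0.0534 m, L = 0.1405 m, θ = 131.1°: √(L² − r² sin²θ) = 0.13461 m.
v = −0.0534·146.7·0.75356·[1 + 0.0534·-0.65738/0.13461] = -4.3629 m/s.
|v| = 4.3629 m/s.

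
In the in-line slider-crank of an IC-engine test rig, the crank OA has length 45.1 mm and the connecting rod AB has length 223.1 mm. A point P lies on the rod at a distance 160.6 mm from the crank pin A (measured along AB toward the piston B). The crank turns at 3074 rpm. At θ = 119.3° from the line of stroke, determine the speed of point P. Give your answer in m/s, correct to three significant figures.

ω = 321.9 rad/s.  Crank-pin speed |V_A| = rω = 14.518 m/s, perpendicular to OA.
Rod angle: sinφ = −(r/L) sinθ ⇒ φ = -10.154°; ω_rod = −rω cosθ/√(L²−r²sin²θ) = +32.353 rad/s.
V_P = V_A + ω_rod × AP, with AP = 0.1606 m along the rod.
Components: V_Px = −rω sinθ − a·ω_rod·sinφ = -11.745 m/s;  V_Py = rω cosθ + a·ω_rod·cosφ = -1.9904 m/s.
|V_P| = √(V_Px² + V_Py²) = 11.912 m/s.

11.9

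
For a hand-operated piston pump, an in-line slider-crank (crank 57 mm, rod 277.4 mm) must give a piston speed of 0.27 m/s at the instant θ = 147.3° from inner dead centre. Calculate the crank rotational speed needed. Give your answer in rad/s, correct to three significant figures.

10.6

For an in-line slider-crank, |v_piston| = rω|sinθ|·[1 + r cosθ/√(L² − r² sin²θ)].
With r = 0.057 m, L = 0.2774 m, θ = 147.3°: the bracketed kinematic factor |dx/dθ| = 0.025436 m.
ω = v/|dx/dθ| = 0.27/0.025436 = 10.615 rad/s.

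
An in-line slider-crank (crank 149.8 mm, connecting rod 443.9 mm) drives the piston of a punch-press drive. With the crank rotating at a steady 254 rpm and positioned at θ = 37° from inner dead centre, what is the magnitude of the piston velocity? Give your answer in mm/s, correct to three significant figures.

3060

ω = 2π·254/60 = 26.6 rad/s
For an in-line slider-crank, x = r cosθ + √(L² − r² sin²θ), so v = −rω sinθ·[1 + r cosθ/√(L² − r² sin²θ)].
With r = 0.1498 m, L = 0.4439 m, θ = 37°: √(L² − r² sin²θ) = 0.43465 m.
v = −0.1498·26.6·0.60182·[1 + 0.1498·0.79864/0.43465] = -3.058 m/s.
|v| = 3.058 m/s = 3058 mm/s.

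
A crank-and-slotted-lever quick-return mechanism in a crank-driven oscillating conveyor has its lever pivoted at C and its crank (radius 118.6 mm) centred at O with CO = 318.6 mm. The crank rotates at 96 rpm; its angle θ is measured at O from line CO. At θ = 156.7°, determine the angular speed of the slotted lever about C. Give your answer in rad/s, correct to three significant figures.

4.49

ω = 10.05 rad/s (from 96 rpm).
Crank pin A relative to C: A = (d + r cosθ, r sinθ); lever angle φ = atan2(r sinθ, d + r cosθ).
Differentiating tanφ: φ̇ = rω(d cosθ + r)/(d² + r² + 2dr cosθ).
d² + r² + 2dr cosθ = |CA|² = 0.0461632 m²;  d cosθ + r = -0.17402 m.
|ω_lever| = |0.1186·10.05·-0.17402| / 0.0461632 = 4.4945 rad/s.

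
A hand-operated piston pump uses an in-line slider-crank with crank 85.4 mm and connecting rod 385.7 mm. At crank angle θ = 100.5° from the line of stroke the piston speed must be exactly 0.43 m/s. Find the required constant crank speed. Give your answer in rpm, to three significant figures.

For an in-line slider-crank, |v_piston| = rω|sinθ|·[1 + r cosθ/√(L² − r² sin²θ)].
With r = 0.0854 m, L = 0.3857 m, θ = 100.5°: the bracketed kinematic factor |dx/dθ| = 0.080499 m.
ω = v/|dx/dθ| = 0.43/0.080499 = 5.3417 rad/s.
N = 60ω/(2π) = 51.01 rpm.

51.0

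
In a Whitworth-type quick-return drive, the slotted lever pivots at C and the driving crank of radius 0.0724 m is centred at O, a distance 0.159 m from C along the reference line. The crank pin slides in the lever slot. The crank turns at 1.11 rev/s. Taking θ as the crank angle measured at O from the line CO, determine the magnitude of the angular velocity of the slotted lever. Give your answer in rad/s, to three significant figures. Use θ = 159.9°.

ω = 6.974 rad/s (from 1.11 rev/s).
Crank pin A relative to C: A = (d + r cosθ, r sinθ); lever angle φ = atan2(r sinθ, d + r cosθ).
Differentiating tanφ: φ̇ = rω(d cosθ + r)/(d² + r² + 2dr cosθ).
d² + r² + 2dr cosθ = |CA|² = 0.00890181 m²;  d cosθ + r = -0.076916 m.
|ω_lever| = |0.0724·6.974·-0.076916| / 0.00890181 = 4.3629 rad/s.

4.36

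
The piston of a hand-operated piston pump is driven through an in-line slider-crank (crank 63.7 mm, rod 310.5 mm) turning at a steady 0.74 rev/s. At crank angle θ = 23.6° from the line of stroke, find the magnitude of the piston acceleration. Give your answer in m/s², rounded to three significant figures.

ω = 2π·0.74 = 4.65 rad/s
x(θ) = r cosθ + √(L² − r² sin²θ); with ω constant, a = ω²·d²x/dθ².
d²x/dθ² = −r cosθ − r²(cos2θ)/√u − r⁴ sin²2θ/(4u^{3/2}),  u = L² − r² sin²θ = 0.0957599 m².
Substituting r = 0.0637 m, L = 0.3105 m, θ = 23.6°: d²x/dθ² = -0.067356 m.
a = ω²·d²x/dθ² = (4.65)²·(-0.067356) = -1.4561 m/s²;  |a| = 1.4561 m/s².

1.46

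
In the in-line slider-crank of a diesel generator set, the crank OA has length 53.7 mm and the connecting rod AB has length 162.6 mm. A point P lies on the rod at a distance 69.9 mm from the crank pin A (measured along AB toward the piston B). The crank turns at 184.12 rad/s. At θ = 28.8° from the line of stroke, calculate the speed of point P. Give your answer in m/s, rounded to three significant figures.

7.29

ω = 184.1 rad/s.  Crank-pin speed |V_A| = rω = 9.8872 m/s, perpendicular to OA.
Rod angle: sinφ = −(r/L) sinθ ⇒ φ = -9.155°; ω_rod = −rω cosθ/√(L²−r²sin²θ) = -53.973 rad/s.
V_P = V_A + ω_rod × AP, with AP = 0.0699 m along the rod.
Components: V_Px = −rω sinθ − a·ω_rod·sinφ = -5.3635 m/s;  V_Py = rω cosθ + a·ω_rod·cosφ = +4.9396 m/s.
|V_P| = √(V_Px² + V_Py²) = 7.2915 m/s.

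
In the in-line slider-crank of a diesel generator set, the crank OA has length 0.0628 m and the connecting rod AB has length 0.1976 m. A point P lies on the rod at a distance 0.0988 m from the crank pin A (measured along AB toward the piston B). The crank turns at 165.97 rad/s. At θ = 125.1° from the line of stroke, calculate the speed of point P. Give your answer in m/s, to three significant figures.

ω = 166 rad/s.  Crank-pin speed |V_A| = rω = 10.423 m/s, perpendicular to OA.
Rod angle: sinφ = −(r/L) sinθ ⇒ φ = -15.071°; ω_rod = −rω cosθ/√(L²−r²sin²θ) = +31.411 rad/s.
V_P = V_A + ω_rod × AP, with AP = 0.0988 m along the rod.
Components: V_Px = −rω sinθ − a·ω_rod·sinφ = -7.7206 m/s;  V_Py = rω cosθ + a·ω_rod·cosφ = -2.9966 m/s.
|V_P| = √(V_Px² + V_Py²) = 8.2817 m/s.

8.28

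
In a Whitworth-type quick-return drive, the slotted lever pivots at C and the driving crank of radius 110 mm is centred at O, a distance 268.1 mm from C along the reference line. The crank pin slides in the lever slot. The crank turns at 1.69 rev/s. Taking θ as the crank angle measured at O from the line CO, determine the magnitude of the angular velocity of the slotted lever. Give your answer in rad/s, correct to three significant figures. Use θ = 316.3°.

2.80

ω = 10.62 rad/s (from 1.69 rev/s).
Crank pin A relative to C: A = (d + r cosθ, r sinθ); lever angle φ = atan2(r sinθ, d + r cosθ).
Differentiating tanφ: φ̇ = rω(d cosθ + r)/(d² + r² + 2dr cosθ).
d² + r² + 2dr cosθ = |CA|² = 0.12662 m²;  d cosθ + r = +0.30383 m.
|ω_lever| = |0.11·10.62·+0.30383| / 0.12662 = 2.8028 rad/s.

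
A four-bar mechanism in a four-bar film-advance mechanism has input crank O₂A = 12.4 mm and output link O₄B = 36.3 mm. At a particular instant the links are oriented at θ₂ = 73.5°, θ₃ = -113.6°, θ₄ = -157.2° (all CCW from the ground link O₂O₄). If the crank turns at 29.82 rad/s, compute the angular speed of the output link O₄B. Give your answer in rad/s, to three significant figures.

ω₂ = 29.82 rad/s
Differentiating the loop-closure r₂e^{iθ₂}+r₃e^{iθ₃}=r₁+r₄e^{iθ₄} gives r₂ω₂e^{iθ₂}+r₃ω₃e^{iθ₃}=r₄ω₄e^{iθ₄}.
Eliminating the other unknown: ω₄ = r₂ω₂ sin(θ₂−θ₃) / [r₄ sin(θ₄−θ₃)].
Numerator sine = -0.12360; denominator sine = -0.68962.
Result = 0.0124·29.82·(-0.12360) / (0.0363·(-0.68962)) = +1.8257 rad/s; magnitude 1.8257 rad/s.

1.83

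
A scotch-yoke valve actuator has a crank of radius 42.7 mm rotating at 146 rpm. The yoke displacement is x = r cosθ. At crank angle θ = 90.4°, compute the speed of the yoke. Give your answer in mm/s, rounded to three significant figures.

653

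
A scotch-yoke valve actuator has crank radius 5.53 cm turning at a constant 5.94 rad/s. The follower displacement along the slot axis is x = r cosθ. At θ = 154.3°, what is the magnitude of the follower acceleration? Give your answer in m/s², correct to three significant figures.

1.76

ω = 5.94 rad/s
x = r cosθ ⇒ ẍ = −rω² cosθ (ω constant).
|a| = rω²|cosθ| = 0.0553·(5.94)²·|cos 154.3°| = 1.7582 m/s².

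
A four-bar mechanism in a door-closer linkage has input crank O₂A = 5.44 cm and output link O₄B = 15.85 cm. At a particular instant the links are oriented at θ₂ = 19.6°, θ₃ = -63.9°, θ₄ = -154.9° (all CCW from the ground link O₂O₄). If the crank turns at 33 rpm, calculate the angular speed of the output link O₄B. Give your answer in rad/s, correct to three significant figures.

1.18

ω₂ = 3.456 rad/s (from 33 rpm).
Differentiating the loop-closure r₂e^{iθ₂}+r₃e^{iθ₃}=r₁+r₄e^{iθ₄} gives r₂ω₂e^{iθ₂}+r₃ω₃e^{iθ₃}=r₄ω₄e^{iθ₄}.
Eliminating the other unknown: ω₄ = r₂ω₂ sin(θ₂−θ₃) / [r₄ sin(θ₄−θ₃)].
Numerator sine = +0.99357; denominator sine = -0.99985.
Result = 0.0544·3.456·(+0.99357) / (0.1585·(-0.99985)) = -1.1786 rad/s; magnitude 1.1786 rad/s.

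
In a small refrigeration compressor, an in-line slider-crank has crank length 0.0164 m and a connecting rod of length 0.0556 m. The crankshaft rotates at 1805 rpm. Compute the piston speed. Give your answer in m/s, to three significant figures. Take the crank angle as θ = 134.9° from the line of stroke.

1.73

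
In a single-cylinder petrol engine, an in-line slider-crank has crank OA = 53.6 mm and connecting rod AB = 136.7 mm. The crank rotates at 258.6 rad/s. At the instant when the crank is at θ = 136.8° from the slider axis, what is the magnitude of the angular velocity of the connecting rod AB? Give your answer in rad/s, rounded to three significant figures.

76.7

ω = 258.6 rad/s
The rod makes angle φ with the slider axis where L sinφ = r sinθ; differentiating, L cosφ·φ̇ = r ω cosθ.
L cosφ = √(L² − r² sin²θ) = 0.13168 m.
|ω_rod| = r ω |cosθ| / √(L² − r² sin²θ) = 0.0536·258.6·0.72897/0.13168 = 76.731 rad/s.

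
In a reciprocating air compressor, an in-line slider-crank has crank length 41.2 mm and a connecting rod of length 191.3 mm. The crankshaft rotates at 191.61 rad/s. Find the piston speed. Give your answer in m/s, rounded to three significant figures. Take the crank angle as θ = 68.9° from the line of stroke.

7.95

ω = 191.6 rad/s
For an in-line slider-crank, x = r cosθ + √(L² − r² sin²θ), so v = −rω sinθ·[1 + r cosθ/√(L² − r² sin²θ)].
With r = 0.0412 m, L = 0.1913 m, θ = 68.9°: √(L² − r² sin²θ) = 0.1874 m.
v = −0.0412·191.6·0.93295·[1 + 0.0412·0.36000/0.1874] = -7.948 m/s.
|v| = 7.948 m/s.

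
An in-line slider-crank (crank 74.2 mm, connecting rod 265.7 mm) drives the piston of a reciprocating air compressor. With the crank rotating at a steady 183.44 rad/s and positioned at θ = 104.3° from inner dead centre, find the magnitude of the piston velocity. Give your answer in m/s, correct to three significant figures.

12.2

ω = 183.4 rad/s
For an in-line slider-crank, x = r cosθ + √(L² − r² sin²θ), so v = −rω sinθ·[1 + r cosθ/√(L² − r² sin²θ)].
With r = 0.0742 m, L = 0.2657 m, θ = 104.3°: √(L² − r² sin²θ) = 0.25579 m.
v = −0.0742·183.4·0.96902·[1 + 0.0742·-0.24700/0.25579] = -12.244 m/s.
|v| = 12.244 m/s.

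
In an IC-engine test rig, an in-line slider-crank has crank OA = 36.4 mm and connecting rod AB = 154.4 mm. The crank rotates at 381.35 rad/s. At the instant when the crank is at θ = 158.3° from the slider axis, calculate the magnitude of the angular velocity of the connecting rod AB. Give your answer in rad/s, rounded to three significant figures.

ω = 381.4 rad/s
The rod makes angle φ with the slider axis where L sinφ = r sinθ; differentiating, L cosφ·φ̇ = r ω cosθ.
L cosφ = √(L² − r² sin²θ) = 0.15381 m.
|ω_rod| = r ω |cosθ| / √(L² − r² sin²θ) = 0.0364·381.4·0.92913/0.15381 = 83.852 rad/s.

83.9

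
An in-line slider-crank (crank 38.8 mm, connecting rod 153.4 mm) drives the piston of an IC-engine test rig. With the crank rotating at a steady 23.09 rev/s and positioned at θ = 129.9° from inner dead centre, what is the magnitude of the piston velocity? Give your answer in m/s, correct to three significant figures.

3.60

ω = 2π·23.1 = 145.1 rad/s
For an in-line slider-crank, x = r cosθ + √(L² − r² sin²θ), so v = −rω sinθ·[1 + r cosθ/√(L² − r² sin²θ)].
With r = 0.0388 m, L = 0.1534 m, θ = 129.9°: √(L² − r² sin²θ) = 0.15048 m.
v = −0.0388·145.1·0.76717·[1 + 0.0388·-0.64145/0.15048] = -3.6042 m/s.
|v| = 3.6042 m/s.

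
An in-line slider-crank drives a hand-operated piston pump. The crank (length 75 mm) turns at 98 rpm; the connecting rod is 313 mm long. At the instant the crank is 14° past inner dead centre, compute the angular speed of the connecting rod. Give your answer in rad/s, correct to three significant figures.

2.39

ω = 10.26 rad/s (converted from 98 rpm).
The rod makes angle φ with the slider axis where L sinφ = r sinθ; differentiating, L cosφ·φ̇ = r ω cosθ.
L cosφ = √(L² − r² sin²θ) = 0.31247 m.
|ω_rod| = r ω |cosθ| / √(L² − r² sin²θ) = 0.075·10.26·0.97030/0.31247 = 2.39 rad/s.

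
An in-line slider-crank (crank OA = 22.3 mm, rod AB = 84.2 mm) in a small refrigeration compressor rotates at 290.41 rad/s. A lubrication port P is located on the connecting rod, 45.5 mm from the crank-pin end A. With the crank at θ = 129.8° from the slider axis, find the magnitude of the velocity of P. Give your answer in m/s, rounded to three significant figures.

ω = 290.4 rad/s.  Crank-pin speed |V_A| = rω = 6.4761 m/s, perpendicular to OA.
Rod angle: sinφ = −(r/L) sinθ ⇒ φ = -11.740°; ω_rod = −rω cosθ/√(L²−r²sin²θ) = +50.285 rad/s.
V_P = V_A + ω_rod × AP, with AP = 0.0455 m along the rod.
Components: V_Px = −rω sinθ − a·ω_rod·sinφ = -4.51 m/s;  V_Py = rω cosθ + a·ω_rod·cosφ = -1.9053 m/s.
|V_P| = √(V_Px² + V_Py²) = 4.8959 m/s.

4.90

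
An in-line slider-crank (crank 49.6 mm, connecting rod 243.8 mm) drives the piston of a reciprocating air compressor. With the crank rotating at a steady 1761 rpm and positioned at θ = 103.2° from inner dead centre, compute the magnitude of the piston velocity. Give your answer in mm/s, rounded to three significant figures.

ω = 2π·1761/60 = 184.4 rad/s
For an in-line slider-crank, x = r cosθ + √(L² − r² sin²θ), so v = −rω sinθ·[1 + r cosθ/√(L² − r² sin²θ)].
With r = 0.0496 m, L = 0.2438 m, θ = 103.2°: √(L² − r² sin²θ) = 0.23897 m.
v = −0.0496·184.4·0.97358·[1 + 0.0496·-0.22835/0.23897] = -8.4831 m/s.
|v| = 8.4831 m/s = 8483.1 mm/s.

8480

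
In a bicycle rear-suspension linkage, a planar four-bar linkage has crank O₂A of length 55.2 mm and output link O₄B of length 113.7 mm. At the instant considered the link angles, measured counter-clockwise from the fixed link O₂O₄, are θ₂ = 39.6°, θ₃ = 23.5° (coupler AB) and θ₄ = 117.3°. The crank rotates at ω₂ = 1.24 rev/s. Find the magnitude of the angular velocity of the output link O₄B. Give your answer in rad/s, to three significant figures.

ω₂ = 7.791 rad/s (from 1.24 rev/s).
Differentiating the loop-closure r₂e^{iθ₂}+r₃e^{iθ₃}=r₁+r₄e^{iθ₄} gives r₂ω₂e^{iθ₂}+r₃ω₃e^{iθ₃}=r₄ω₄e^{iθ₄}.
Eliminating the other unknown: ω₄ = r₂ω₂ sin(θ₂−θ₃) / [r₄ sin(θ₄−θ₃)].
Numerator sine = +0.27731; denominator sine = +0.99780.
Result = 0.0552·7.791·(+0.27731) / (0.1137·(+0.99780)) = +1.0513 rad/s; magnitude 1.0513 rad/s.

1.05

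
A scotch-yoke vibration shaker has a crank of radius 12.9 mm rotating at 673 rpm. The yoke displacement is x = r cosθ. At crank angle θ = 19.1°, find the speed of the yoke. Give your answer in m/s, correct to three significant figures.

ω = 70.48 rad/s (from 673 rpm).
x = r cosθ ⇒ ẋ = −rω sinθ.
|v| = rω|sinθ| = 0.0129·70.48·|sin 19.1°| = 0.29749 m/s.

0.297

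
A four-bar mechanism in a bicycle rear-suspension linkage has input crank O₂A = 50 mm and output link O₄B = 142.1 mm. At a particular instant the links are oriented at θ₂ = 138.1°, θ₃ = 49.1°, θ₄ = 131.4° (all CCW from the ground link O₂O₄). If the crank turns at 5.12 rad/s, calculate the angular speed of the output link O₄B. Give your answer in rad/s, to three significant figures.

1.82

ω₂ = 5.12 rad/s
Differentiating the loop-closure r₂e^{iθ₂}+r₃e^{iθ₃}=r₁+r₄e^{iθ₄} gives r₂ω₂e^{iθ₂}+r₃ω₃e^{iθ₃}=r₄ω₄e^{iθ₄}.
Eliminating the other unknown: ω₄ = r₂ω₂ sin(θ₂−θ₃) / [r₄ sin(θ₄−θ₃)].
Numerator sine = +0.99985; denominator sine = +0.99098.
Result = 0.05·5.12·(+0.99985) / (0.1421·(+0.99098)) = +1.8177 rad/s; magnitude 1.8177 rad/s.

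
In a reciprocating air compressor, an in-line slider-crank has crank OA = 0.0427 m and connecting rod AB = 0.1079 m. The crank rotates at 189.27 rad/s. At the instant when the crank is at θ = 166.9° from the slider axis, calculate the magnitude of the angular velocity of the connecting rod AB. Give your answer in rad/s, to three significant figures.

ω = 189.3 rad/s
The rod makes angle φ with the slider axis where L sinφ = r sinθ; differentiating, L cosφ·φ̇ = r ω cosθ.
L cosφ = √(L² − r² sin²θ) = 0.10747 m.
|ω_rod| = r ω |cosθ| / √(L² − r² sin²θ) = 0.0427·189.3·0.97398/0.10747 = 73.247 rad/s.

73.2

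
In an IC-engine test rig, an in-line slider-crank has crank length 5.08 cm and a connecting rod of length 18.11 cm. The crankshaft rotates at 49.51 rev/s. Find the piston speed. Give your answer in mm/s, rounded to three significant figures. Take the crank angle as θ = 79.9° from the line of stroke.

ω = 2π·49.5 = 311.1 rad/s
For an in-line slider-crank, x = r cosθ + √(L² − r² sin²θ), so v = −rω sinθ·[1 + r cosθ/√(L² − r² sin²θ)].
With r = 0.0508 m, L = 0.1811 m, θ = 79.9°: √(L² − r² sin²θ) = 0.17406 m.
v = −0.0508·311.1·0.98450·[1 + 0.0508·0.17537/0.17406] = -16.354 m/s.
|v| = 16.354 m/s = 16354 mm/s.

16400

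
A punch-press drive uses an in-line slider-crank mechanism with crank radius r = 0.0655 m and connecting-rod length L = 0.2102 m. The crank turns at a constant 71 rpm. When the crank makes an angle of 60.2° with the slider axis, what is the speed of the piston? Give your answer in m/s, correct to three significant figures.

0.491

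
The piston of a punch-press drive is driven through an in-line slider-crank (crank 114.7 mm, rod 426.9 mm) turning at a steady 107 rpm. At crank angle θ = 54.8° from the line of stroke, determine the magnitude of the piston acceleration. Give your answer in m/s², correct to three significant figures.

7.04

ω = 2π·107/60 = 11.21 rad/s
x(θ) = r cosθ + √(L² − r² sin²θ); with ω constant, a = ω²·d²x/dθ².
d²x/dθ² = −r cosθ − r²(cos2θ)/√u − r⁴ sin²2θ/(4u^{3/2}),  u = L² − r² sin²θ = 0.173459 m².
Substituting r = 0.1147 m, L = 0.4269 m, θ = 54.8°: d²x/dθ² = -0.056052 m.
a = ω²·d²x/dθ² = (11.21)²·(-0.056052) = -7.0375 m/s²;  |a| = 7.0375 m/s².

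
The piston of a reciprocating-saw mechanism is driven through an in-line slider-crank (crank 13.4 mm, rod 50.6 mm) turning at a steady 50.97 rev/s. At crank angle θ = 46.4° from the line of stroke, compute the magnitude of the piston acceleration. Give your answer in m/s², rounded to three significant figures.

936

ω = 2π·51 = 320.3 rad/s
x(θ) = r cosθ + √(L² − r² sin²θ); with ω constant, a = ω²·d²x/dθ².
d²x/dθ² = −r cosθ − r²(cos2θ)/√u − r⁴ sin²2θ/(4u^{3/2}),  u = L² − r² sin²θ = 0.00246619 m².
Substituting r = 0.0134 m, L = 0.0506 m, θ = 46.4°: d²x/dθ² = -0.0091299 m.
a = ω²·d²x/dθ² = (320.3)²·(-0.0091299) = -936.39 m/s²;  |a| = 936.39 m/s².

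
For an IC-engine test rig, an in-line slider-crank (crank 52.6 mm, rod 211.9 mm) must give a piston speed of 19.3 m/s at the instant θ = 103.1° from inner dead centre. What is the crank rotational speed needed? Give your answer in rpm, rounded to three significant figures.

For an in-line slider-crank, |v_piston| = rω|sinθ|·[1 + r cosθ/√(L² − r² sin²θ)].
With r = 0.0526 m, L = 0.2119 m, θ = 103.1°: the bracketed kinematic factor |dx/dθ| = 0.048261 m.
ω = v/|dx/dθ| = 19.3/0.048261 = 399.91 rad/s.
N = 60ω/(2π) = 3818.9 rpm.

3820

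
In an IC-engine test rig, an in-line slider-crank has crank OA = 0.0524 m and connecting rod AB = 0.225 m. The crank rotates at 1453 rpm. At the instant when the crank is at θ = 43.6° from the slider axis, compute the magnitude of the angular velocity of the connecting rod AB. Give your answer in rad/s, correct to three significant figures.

26.0

ω = 152.2 rad/s (converted from 1453 rpm).
The rod makes angle φ with the slider axis where L sinφ = r sinθ; differentiating, L cosφ·φ̇ = r ω cosθ.
L cosφ = √(L² − r² sin²θ) = 0.22208 m.
|ω_rod| = r ω |cosθ| / √(L² − r² sin²θ) = 0.0524·152.2·0.72417/0.22208 = 25.999 rad/s.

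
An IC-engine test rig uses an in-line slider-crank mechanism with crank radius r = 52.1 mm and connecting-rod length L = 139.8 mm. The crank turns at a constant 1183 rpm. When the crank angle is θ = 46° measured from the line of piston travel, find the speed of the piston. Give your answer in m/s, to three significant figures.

ω = 2π·1183/60 = 123.9 rad/s
For an in-line slider-crank, x = r cosθ + √(L² − r² sin²θ), so v = −rω sinθ·[1 + r cosθ/√(L² − r² sin²θ)].
With r = 0.0521 m, L = 0.1398 m, θ = 46°: √(L² − r² sin²θ) = 0.13468 m.
v = −0.0521·123.9·0.71934·[1 + 0.0521·0.69466/0.13468] = -5.8905 m/s.
|v| = 5.8905 m/s.

5.89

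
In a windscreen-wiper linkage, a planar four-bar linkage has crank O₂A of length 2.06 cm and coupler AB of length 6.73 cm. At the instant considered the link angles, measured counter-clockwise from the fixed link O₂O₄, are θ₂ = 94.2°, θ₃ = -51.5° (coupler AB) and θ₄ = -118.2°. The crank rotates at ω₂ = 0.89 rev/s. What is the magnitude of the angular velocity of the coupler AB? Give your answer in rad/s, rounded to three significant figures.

ω₂ = 5.592 rad/s (from 0.89 rev/s).
Differentiating the loop-closure r₂e^{iθ₂}+r₃e^{iθ₃}=r₁+r₄e^{iθ₄} gives r₂ω₂e^{iθ₂}+r₃ω₃e^{iθ₃}=r₄ω₄e^{iθ₄}.
Eliminating the other unknown: ω₃ = r₂ω₂ sin(θ₄−θ₂) / [r₃ sin(θ₃−θ₄)].
Numerator sine = +0.53583; denominator sine = +0.91845.
Result = 0.0206·5.592·(+0.53583) / (0.0673·(+0.91845)) = +0.9986 rad/s; magnitude 0.9986 rad/s.

0.999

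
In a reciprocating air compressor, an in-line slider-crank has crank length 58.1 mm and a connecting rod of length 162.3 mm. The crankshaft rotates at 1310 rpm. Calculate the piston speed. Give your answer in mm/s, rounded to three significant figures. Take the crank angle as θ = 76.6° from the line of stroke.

ω = 2π·1310/60 = 137.2 rad/s
For an in-line slider-crank, x = r cosθ + √(L² − r² sin²θ), so v = −rω sinθ·[1 + r cosθ/√(L² − r² sin²θ)].
With r = 0.0581 m, L = 0.1623 m, θ = 76.6°: √(L² − r² sin²θ) = 0.15214 m.
v = −0.0581·137.2·0.97278·[1 + 0.0581·0.23175/0.15214] = -8.4395 m/s.
|v| = 8.4395 m/s = 8439.5 mm/s.

8440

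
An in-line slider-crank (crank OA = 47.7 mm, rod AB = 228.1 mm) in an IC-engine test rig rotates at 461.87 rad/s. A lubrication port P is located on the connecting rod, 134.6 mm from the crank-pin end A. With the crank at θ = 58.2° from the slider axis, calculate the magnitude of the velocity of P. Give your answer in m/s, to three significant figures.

20.5

ω = 461.9 rad/s.  Crank-pin speed |V_A| = rω = 22.031 m/s, perpendicular to OA.
Rod angle: sinφ = −(r/L) sinθ ⇒ φ = -10.237°; ω_rod = −rω cosθ/√(L²−r²sin²θ) = -51.72 rad/s.
V_P = V_A + ω_rod × AP, with AP = 0.1346 m along the rod.
Components: V_Px = −rω sinθ − a·ω_rod·sinφ = -19.961 m/s;  V_Py = rω cosθ + a·ω_rod·cosφ = +4.7588 m/s.
|V_P| = √(V_Px² + V_Py²) = 20.521 m/s.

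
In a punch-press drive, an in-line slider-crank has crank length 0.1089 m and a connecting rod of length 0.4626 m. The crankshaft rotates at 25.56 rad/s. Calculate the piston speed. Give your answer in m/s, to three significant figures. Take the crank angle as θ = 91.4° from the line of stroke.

2.77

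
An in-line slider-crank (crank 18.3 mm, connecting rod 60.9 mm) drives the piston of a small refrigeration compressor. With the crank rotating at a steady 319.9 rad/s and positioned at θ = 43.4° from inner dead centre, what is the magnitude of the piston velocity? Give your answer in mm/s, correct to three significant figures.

ω = 319.9 rad/s
For an in-line slider-crank, x = r cosθ + √(L² − r² sin²θ), so v = −rω sinθ·[1 + r cosθ/√(L² − r² sin²θ)].
With r = 0.0183 m, L = 0.0609 m, θ = 43.4°: √(L² − r² sin²θ) = 0.059588 m.
v = −0.0183·319.9·0.68709·[1 + 0.0183·0.72657/0.059588] = -4.9199 m/s.
|v| = 4.9199 m/s = 4919.9 mm/s.

4920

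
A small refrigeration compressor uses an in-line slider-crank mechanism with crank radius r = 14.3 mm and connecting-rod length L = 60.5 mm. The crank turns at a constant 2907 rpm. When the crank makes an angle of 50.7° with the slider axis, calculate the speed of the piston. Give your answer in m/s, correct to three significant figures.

ω = 2π·2907/60 = 304.4 rad/s
For an in-line slider-crank, x = r cosθ + √(L² − r² sin²θ), so v = −rω sinθ·[1 + r cosθ/√(L² − r² sin²θ)].
With r = 0.0143 m, L = 0.0605 m, θ = 50.7°: √(L² − r² sin²θ) = 0.059479 m.
v = −0.0143·304.4·0.77384·[1 + 0.0143·0.63338/0.059479] = -3.8817 m/s.
|v| = 3.8817 m/s.

3.88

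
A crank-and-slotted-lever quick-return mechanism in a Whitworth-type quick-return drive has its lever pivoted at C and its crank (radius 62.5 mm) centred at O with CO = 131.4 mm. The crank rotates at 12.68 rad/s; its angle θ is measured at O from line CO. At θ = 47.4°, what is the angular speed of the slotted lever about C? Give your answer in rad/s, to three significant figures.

3.72

ω = 12.68 rad/s
Crank pin A relative to C: A = (d + r cosθ, r sinθ); lever angle φ = atan2(r sinθ, d + r cosθ).
Differentiating tanφ: φ̇ = rω(d cosθ + r)/(d² + r² + 2dr cosθ).
d² + r² + 2dr cosθ = |CA|² = 0.0322899 m²;  d cosθ + r = +0.15144 m.
|ω_lever| = |0.0625·12.68·+0.15144| / 0.0322899 = 3.7169 rad/s.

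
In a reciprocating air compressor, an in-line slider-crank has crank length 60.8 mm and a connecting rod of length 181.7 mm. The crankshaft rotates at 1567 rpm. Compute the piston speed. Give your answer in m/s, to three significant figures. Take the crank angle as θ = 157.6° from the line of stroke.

2.62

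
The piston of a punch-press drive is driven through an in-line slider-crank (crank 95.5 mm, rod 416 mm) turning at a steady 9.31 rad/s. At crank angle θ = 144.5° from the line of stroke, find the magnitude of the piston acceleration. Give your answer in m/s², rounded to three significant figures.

ω = 9.31 rad/s
x(θ) = r cosθ + √(L² − r² sin²θ); with ω constant, a = ω²·d²x/dθ².
d²x/dθ² = −r cosθ − r²(cos2θ)/√u − r⁴ sin²2θ/(4u^{3/2}),  u = L² − r² sin²θ = 0.169981 m².
Substituting r = 0.0955 m, L = 0.416 m, θ = 144.5°: d²x/dθ² = +0.070281 m.
a = ω²·d²x/dθ² = (9.31)²·(+0.070281) = +6.0917 m/s²;  |a| = 6.0917 m/s².

6.09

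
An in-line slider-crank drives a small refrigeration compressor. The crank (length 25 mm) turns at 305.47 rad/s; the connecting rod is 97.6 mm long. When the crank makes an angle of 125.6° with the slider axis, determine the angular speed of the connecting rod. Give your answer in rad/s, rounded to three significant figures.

ω = 305.5 rad/s
The rod makes angle φ with the slider axis where L sinφ = r sinθ; differentiating, L cosφ·φ̇ = r ω cosθ.
L cosφ = √(L² − r² sin²θ) = 0.09546 m.
|ω_rod| = r ω |cosθ| / √(L² − r² sin²θ) = 0.025·305.5·0.58212/0.09546 = 46.57 rad/s.

46.6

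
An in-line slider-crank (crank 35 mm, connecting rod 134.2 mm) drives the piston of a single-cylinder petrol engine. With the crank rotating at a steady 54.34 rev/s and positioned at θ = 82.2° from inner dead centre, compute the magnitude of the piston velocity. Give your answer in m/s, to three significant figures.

12.3

ω = 2π·54.3 = 341.4 rad/s
For an in-line slider-crank, x = r cosθ + √(L² − r² sin²θ), so v = −rω sinθ·[1 + r cosθ/√(L² − r² sin²θ)].
With r = 0.035 m, L = 0.1342 m, θ = 82.2°: √(L² − r² sin²θ) = 0.12964 m.
v = −0.035·341.4·0.99075·[1 + 0.035·0.13572/0.12964] = -12.273 m/s.
|v| = 12.273 m/s.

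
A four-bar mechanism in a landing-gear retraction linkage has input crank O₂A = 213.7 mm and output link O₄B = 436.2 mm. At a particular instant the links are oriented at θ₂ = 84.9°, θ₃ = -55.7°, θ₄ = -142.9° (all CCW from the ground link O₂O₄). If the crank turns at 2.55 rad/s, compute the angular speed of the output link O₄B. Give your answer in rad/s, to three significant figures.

ω₂ = 2.55 rad/s
Differentiating the loop-closure r₂e^{iθ₂}+r₃e^{iθ₃}=r₁+r₄e^{iθ₄} gives r₂ω₂e^{iθ₂}+r₃ω₃e^{iθ₃}=r₄ω₄e^{iθ₄}.
Eliminating the other unknown: ω₄ = r₂ω₂ sin(θ₂−θ₃) / [r₄ sin(θ₄−θ₃)].
Numerator sine = +0.63473; denominator sine = -0.99881.
Result = 0.2137·2.55·(+0.63473) / (0.4362·(-0.99881)) = -0.7939 rad/s; magnitude 0.7939 rad/s.

0.794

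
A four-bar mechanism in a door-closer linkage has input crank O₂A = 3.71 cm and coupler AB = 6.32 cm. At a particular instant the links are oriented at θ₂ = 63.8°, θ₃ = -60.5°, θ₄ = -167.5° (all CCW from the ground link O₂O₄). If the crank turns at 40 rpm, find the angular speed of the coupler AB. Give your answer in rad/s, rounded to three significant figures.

2.01

ω₂ = 4.189 rad/s (from 40 rpm).
Differentiating the loop-closure r₂e^{iθ₂}+r₃e^{iθ₃}=r₁+r₄e^{iθ₄} gives r₂ω₂e^{iθ₂}+r₃ω₃e^{iθ₃}=r₄ω₄e^{iθ₄}.
Eliminating the other unknown: ω₃ = r₂ω₂ sin(θ₄−θ₂) / [r₃ sin(θ₃−θ₄)].
Numerator sine = +0.78043; denominator sine = +0.95630.
Result = 0.0371·4.189·(+0.78043) / (0.0632·(+0.95630)) = +2.0067 rad/s; magnitude 2.0067 rad/s.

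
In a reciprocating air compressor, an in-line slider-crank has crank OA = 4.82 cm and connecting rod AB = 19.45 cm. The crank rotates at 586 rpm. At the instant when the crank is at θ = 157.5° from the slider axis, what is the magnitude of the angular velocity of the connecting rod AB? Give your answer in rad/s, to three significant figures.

14.1

ω = 61.37 rad/s (converted from 586 rpm).
The rod makes angle φ with the slider axis where L sinφ = r sinθ; differentiating, L cosφ·φ̇ = r ω cosθ.
L cosφ = √(L² − r² sin²θ) = 0.19362 m.
|ω_rod| = r ω |cosθ| / √(L² − r² sin²θ) = 0.0482·61.37·0.92388/0.19362 = 14.113 rad/s.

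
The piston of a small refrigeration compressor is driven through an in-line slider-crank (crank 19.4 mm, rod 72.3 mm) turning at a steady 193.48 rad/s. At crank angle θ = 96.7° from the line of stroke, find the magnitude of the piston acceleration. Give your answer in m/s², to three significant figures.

281

ω = 193.5 rad/s
x(θ) = r cosθ + √(L² − r² sin²θ); with ω constant, a = ω²·d²x/dθ².
d²x/dθ² = −r cosθ − r²(cos2θ)/√u − r⁴ sin²2θ/(4u^{3/2}),  u = L² − r² sin²θ = 0.00485605 m².
Substituting r = 0.0194 m, L = 0.0723 m, θ = 96.7°: d²x/dθ² = +0.0075116 m.
a = ω²·d²x/dθ² = (193.5)²·(+0.0075116) = +281.19 m/s²;  |a| = 281.19 m/s².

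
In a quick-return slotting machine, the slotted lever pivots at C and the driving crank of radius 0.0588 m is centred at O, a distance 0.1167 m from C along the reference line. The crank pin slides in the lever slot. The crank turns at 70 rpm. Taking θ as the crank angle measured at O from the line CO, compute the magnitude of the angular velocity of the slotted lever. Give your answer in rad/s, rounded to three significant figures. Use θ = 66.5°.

2.01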